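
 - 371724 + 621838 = 250114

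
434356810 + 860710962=1295067772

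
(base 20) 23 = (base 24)1j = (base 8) 53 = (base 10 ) 43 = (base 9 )47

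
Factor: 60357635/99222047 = 5^1*13^1*17^( - 1 )*19^( -1 )*23^1*47^1*859^1*307189^( - 1 ) 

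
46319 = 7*6617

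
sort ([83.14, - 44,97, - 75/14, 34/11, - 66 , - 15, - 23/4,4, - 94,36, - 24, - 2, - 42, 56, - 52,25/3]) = [-94,  -  66, - 52,-44, - 42, - 24 ,  -  15, - 23/4, - 75/14, - 2,34/11,4, 25/3, 36, 56, 83.14,97]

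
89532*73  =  6535836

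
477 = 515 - 38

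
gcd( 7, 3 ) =1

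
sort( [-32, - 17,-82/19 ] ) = [-32, - 17, - 82/19] 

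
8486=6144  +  2342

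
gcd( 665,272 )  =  1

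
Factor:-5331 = -3^1*1777^1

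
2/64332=1/32166 =0.00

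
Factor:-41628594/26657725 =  - 2^1*3^1*5^(  -  2 )*7^1 * 89^ ( - 1 )*311^1*3187^1*11981^( - 1)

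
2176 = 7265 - 5089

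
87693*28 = 2455404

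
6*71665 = 429990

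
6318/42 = 1053/7 = 150.43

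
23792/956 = 5948/239 = 24.89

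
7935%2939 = 2057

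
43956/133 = 43956/133 = 330.50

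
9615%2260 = 575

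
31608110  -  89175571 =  - 57567461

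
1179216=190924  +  988292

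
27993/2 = 27993/2=   13996.50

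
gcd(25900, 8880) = 740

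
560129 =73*7673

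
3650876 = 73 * 50012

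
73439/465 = 2369/15= 157.93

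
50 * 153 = 7650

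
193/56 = 3+25/56 = 3.45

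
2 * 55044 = 110088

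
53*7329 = 388437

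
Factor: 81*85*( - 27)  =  -185895 = -3^7*5^1 * 17^1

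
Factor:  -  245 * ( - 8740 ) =2141300 = 2^2 * 5^2 * 7^2 * 19^1  *  23^1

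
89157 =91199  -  2042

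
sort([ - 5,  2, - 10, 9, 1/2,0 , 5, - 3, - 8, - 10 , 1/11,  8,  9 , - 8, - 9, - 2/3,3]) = [- 10, - 10, - 9,-8,- 8, - 5, - 3, - 2/3 , 0,1/11, 1/2, 2, 3, 5 , 8,9 , 9 ]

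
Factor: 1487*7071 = 3^1*1487^1*2357^1 = 10514577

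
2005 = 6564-4559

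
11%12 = 11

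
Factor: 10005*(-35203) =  - 352206015= - 3^1*5^1*7^1*23^1*29^1*47^1*107^1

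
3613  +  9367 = 12980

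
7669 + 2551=10220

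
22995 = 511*45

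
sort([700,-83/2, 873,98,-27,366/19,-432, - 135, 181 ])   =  [ - 432, - 135,- 83/2, - 27,366/19,98,181,700,873 ]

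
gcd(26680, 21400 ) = 40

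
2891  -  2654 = 237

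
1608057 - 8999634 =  - 7391577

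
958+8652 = 9610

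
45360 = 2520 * 18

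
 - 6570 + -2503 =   -  9073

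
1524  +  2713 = 4237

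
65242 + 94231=159473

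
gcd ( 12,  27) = 3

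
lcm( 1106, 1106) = 1106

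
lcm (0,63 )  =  0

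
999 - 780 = 219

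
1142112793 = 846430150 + 295682643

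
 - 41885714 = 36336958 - 78222672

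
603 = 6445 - 5842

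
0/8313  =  0 = 0.00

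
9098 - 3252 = 5846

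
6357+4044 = 10401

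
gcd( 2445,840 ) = 15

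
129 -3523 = -3394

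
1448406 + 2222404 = 3670810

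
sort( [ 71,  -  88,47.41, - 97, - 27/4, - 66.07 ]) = [ - 97,-88, - 66.07, - 27/4, 47.41,  71]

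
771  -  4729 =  - 3958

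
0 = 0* 6524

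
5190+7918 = 13108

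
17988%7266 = 3456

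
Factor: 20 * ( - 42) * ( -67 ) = 2^3*3^1*5^1 * 7^1 * 67^1  =  56280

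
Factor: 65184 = 2^5 * 3^1 * 7^1*  97^1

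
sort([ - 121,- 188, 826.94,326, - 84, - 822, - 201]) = [ - 822,-201, - 188, - 121 , - 84,326,  826.94]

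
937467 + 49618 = 987085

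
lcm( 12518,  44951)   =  988922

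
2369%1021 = 327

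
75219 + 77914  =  153133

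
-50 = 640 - 690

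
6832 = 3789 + 3043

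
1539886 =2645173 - 1105287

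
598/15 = 39 + 13/15 =39.87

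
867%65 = 22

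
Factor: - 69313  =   - 69313^1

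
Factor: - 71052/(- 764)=93 = 3^1*31^1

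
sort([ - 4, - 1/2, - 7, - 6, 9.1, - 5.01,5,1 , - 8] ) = [-8, - 7, - 6, - 5.01, - 4, - 1/2,1,  5, 9.1 ] 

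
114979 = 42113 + 72866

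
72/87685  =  72/87685 = 0.00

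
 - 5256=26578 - 31834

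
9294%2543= 1665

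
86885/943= 92 + 129/943= 92.14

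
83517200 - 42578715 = 40938485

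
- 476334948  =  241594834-717929782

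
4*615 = 2460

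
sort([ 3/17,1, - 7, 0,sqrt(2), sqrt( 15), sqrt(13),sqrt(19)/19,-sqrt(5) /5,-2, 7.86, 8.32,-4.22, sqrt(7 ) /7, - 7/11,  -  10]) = [ - 10,-7, - 4.22, -2, - 7/11,-sqrt(5)/5,0, 3/17 , sqrt( 19 )/19, sqrt( 7)/7,1,  sqrt(2), sqrt(13 ), sqrt( 15),7.86, 8.32] 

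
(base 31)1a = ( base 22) 1j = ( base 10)41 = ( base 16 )29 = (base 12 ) 35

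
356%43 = 12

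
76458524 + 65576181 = 142034705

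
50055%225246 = 50055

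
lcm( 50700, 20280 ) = 101400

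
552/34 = 16 + 4/17 = 16.24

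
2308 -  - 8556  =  10864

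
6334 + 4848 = 11182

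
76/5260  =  19/1315 = 0.01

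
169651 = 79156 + 90495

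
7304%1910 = 1574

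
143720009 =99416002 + 44304007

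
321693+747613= 1069306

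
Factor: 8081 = 8081^1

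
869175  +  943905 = 1813080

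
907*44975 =40792325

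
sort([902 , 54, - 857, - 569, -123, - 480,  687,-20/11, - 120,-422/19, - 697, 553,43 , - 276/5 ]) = [-857,-697,-569, - 480,-123,-120, - 276/5,-422/19, - 20/11,43, 54, 553, 687,902]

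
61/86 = 61/86 = 0.71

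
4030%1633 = 764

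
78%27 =24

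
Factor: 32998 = 2^1*7^1*2357^1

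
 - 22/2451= - 1 + 2429/2451 = -0.01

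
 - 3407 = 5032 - 8439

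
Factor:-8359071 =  - 3^1 * 7^1*43^1*9257^1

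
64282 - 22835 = 41447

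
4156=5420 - 1264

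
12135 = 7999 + 4136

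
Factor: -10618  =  -2^1*5309^1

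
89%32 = 25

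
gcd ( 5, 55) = 5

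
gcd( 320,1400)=40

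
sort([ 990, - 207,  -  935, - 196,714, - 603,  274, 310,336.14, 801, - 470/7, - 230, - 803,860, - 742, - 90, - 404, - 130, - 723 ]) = [ - 935, - 803, - 742, - 723, - 603, - 404, - 230, - 207, - 196, - 130,- 90,-470/7, 274,310, 336.14 , 714,801, 860,990]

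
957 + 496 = 1453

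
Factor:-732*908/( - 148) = 2^2 *3^1  *37^(  -  1 )*61^1  *  227^1 = 166164/37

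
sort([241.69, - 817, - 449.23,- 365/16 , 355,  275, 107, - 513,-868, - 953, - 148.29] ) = [-953, - 868, -817,-513, - 449.23, - 148.29 , - 365/16,107  ,  241.69,275, 355 ] 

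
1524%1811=1524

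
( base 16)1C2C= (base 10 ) 7212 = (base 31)7fk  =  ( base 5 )212322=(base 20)I0C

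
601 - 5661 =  - 5060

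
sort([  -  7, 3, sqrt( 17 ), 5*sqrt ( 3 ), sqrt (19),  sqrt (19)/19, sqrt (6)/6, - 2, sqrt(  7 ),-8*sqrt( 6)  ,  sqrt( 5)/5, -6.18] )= [ - 8*sqrt( 6),- 7, - 6.18, - 2,  sqrt (19 )/19, sqrt( 6 ) /6, sqrt( 5 ) /5 , sqrt(7), 3,sqrt( 17),sqrt(19 ) , 5*sqrt(3 )]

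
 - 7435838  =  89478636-96914474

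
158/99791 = 158/99791=0.00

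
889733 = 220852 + 668881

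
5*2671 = 13355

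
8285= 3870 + 4415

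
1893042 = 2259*838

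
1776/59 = 30+6/59 = 30.10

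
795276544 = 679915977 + 115360567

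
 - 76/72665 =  - 1 + 72589/72665 = -  0.00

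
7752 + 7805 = 15557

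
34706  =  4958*7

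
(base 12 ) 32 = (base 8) 46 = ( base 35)13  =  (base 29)19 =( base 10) 38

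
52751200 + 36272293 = 89023493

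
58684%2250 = 184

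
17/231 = 17/231 = 0.07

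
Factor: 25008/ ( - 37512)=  - 2/3 =- 2^1 * 3^( - 1)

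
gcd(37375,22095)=5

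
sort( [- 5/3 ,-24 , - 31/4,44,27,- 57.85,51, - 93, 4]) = [ - 93, - 57.85 ,-24, - 31/4, - 5/3 , 4,  27, 44, 51]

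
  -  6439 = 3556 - 9995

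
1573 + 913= 2486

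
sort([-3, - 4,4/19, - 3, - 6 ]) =[ - 6, - 4, - 3, - 3, 4/19]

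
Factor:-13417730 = -2^1 * 5^1*31^1*43283^1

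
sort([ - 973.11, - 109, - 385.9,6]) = [ - 973.11, - 385.9, - 109, 6 ]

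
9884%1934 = 214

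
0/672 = 0 = 0.00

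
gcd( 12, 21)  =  3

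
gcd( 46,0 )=46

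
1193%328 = 209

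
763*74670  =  56973210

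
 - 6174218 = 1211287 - 7385505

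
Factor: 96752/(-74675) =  - 2^4*5^( - 2)*29^(-1)*103^(-1 )*6047^1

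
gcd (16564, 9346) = 2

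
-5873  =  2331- 8204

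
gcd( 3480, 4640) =1160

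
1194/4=298 + 1/2 =298.50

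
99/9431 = 99/9431 = 0.01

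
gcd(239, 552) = 1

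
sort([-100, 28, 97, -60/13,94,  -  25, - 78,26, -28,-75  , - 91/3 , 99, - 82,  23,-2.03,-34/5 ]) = [ - 100 , - 82,-78,  -  75, - 91/3,  -  28, - 25,  -  34/5,-60/13, - 2.03,23,26,28, 94,97,99]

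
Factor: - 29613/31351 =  - 3^1*107^ ( - 1 )*293^( - 1 )*9871^1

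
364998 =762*479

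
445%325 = 120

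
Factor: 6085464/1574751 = 2028488/524917= 2^3*7^1 * 11^1 * 37^1*89^1*131^( - 1)*4007^ (  -  1)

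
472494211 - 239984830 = 232509381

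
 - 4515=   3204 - 7719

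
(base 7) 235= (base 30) 44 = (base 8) 174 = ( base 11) 103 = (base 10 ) 124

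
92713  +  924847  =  1017560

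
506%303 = 203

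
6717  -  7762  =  -1045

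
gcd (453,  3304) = 1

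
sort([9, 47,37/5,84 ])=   [37/5,9,47,84 ]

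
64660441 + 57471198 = 122131639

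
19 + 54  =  73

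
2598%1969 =629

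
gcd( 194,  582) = 194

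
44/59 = 44/59= 0.75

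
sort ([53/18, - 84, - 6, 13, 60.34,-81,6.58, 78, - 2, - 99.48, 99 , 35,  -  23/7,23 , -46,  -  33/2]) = [ - 99.48,-84,-81, - 46, - 33/2, - 6, - 23/7, - 2, 53/18,6.58,13, 23, 35,  60.34,78, 99 ] 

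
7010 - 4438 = 2572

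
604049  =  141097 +462952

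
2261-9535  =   - 7274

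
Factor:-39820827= - 3^1*19^2*83^1  *443^1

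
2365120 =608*3890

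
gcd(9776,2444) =2444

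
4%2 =0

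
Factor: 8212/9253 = 2^2 * 19^( - 1)*487^(  -  1 )*2053^1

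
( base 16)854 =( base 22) 48k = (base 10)2132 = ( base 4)201110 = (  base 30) 2b2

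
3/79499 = 3/79499  =  0.00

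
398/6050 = 199/3025 = 0.07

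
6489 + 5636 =12125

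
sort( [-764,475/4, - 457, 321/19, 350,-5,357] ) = [-764, - 457,-5, 321/19, 475/4, 350, 357 ]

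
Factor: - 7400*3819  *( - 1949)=2^3*3^1*5^2 *19^1 *37^1*67^1*1949^1 = 55079909400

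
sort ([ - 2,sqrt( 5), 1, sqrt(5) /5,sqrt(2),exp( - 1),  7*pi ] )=[-2,exp(-1 ), sqrt ( 5 )/5, 1, sqrt(2),sqrt(5),  7*pi ] 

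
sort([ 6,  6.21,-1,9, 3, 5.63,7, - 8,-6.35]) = [-8, - 6.35,-1, 3,5.63,  6, 6.21, 7, 9]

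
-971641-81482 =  - 1053123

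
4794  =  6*799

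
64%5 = 4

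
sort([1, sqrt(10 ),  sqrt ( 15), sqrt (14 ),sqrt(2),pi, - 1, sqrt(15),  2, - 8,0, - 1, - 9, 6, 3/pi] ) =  [-9, - 8, - 1 , - 1, 0, 3/pi,1, sqrt( 2),2, pi, sqrt( 10 ), sqrt ( 14), sqrt(15 ), sqrt(15 ),6]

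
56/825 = 56/825=0.07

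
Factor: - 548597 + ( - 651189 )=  - 1199786 = - 2^1*7^1*43^1*1993^1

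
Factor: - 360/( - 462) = 60/77= 2^2*3^1*5^1*7^( - 1) * 11^( - 1)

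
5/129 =5/129 =0.04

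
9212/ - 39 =  -  237 + 31/39 = -236.21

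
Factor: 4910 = 2^1*5^1*491^1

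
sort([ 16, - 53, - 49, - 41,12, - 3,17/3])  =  [ - 53, - 49, - 41, - 3,  17/3,12,16]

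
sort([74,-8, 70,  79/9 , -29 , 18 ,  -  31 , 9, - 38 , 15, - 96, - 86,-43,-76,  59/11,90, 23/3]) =[ - 96, - 86,-76, - 43,-38 , - 31,  -  29, - 8  ,  59/11,  23/3 , 79/9, 9,15,  18,70,  74,90] 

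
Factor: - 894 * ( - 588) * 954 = 501491088 = 2^4*3^4*7^2* 53^1*149^1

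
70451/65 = 1083  +  56/65 = 1083.86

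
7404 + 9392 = 16796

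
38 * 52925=2011150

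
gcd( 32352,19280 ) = 16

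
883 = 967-84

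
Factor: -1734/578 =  - 3= - 3^1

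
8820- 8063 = 757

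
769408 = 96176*8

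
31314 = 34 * 921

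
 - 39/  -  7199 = 39/7199 = 0.01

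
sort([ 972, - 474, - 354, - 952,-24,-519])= [ - 952, - 519, - 474, -354 ,- 24, 972 ]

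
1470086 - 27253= 1442833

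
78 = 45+33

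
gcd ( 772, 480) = 4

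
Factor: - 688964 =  - 2^2 * 41^1 * 4201^1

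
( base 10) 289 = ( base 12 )201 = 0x121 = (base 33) 8p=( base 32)91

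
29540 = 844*35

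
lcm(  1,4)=4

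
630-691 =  - 61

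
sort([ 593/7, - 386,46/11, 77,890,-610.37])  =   [ - 610.37,-386,46/11, 77,593/7,890]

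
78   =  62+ 16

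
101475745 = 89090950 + 12384795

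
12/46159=12/46159= 0.00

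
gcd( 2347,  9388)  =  2347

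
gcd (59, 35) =1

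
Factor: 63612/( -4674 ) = -2^1*3^2*31^1*41^( - 1) = -558/41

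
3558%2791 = 767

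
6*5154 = 30924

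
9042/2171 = 4 +358/2171 = 4.16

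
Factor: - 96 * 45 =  - 4320  =  -2^5*3^3*5^1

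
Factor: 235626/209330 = 681/605 = 3^1*5^( - 1)* 11^( - 2 )*227^1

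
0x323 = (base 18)28B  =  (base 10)803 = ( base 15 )388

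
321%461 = 321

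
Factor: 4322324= 2^2*373^1* 2897^1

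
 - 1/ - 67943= 1/67943 = 0.00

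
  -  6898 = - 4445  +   - 2453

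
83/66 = 83/66=1.26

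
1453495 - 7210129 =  - 5756634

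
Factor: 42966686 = 2^1* 7^1*439^1*6991^1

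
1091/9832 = 1091/9832 = 0.11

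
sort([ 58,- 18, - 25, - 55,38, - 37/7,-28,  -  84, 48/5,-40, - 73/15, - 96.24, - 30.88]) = [  -  96.24, - 84, - 55,-40, - 30.88, - 28, - 25, - 18, - 37/7, - 73/15,48/5, 38,58] 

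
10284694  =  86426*119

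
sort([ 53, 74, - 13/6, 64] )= [ - 13/6, 53, 64, 74 ]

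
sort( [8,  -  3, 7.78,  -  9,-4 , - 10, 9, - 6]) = [ - 10,-9, - 6, - 4, - 3, 7.78,8, 9] 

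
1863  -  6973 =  - 5110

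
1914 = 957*2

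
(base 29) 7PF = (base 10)6627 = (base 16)19e3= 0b1100111100011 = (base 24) bc3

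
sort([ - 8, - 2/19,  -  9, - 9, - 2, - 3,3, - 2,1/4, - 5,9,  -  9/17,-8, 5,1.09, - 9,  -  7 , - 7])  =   [ - 9 , - 9, - 9, - 8,-8, - 7, - 7,- 5, - 3, - 2, - 2,-9/17 , - 2/19, 1/4, 1.09,3,5 , 9 ] 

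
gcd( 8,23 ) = 1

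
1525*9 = 13725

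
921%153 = 3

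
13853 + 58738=72591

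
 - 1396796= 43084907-44481703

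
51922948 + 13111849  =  65034797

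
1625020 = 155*10484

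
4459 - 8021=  - 3562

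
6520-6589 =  - 69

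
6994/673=6994/673 = 10.39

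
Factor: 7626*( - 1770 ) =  - 2^2 * 3^2*5^1*31^1*41^1*59^1 = - 13498020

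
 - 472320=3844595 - 4316915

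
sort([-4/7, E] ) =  [-4/7, E]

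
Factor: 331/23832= 2^( - 3)*3^( - 2) = 1/72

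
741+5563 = 6304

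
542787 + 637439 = 1180226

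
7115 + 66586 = 73701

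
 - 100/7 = - 100/7 = - 14.29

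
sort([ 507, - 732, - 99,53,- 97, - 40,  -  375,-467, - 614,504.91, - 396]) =[  -  732,-614 ,-467, - 396 ,-375, - 99, - 97, - 40, 53,504.91,507]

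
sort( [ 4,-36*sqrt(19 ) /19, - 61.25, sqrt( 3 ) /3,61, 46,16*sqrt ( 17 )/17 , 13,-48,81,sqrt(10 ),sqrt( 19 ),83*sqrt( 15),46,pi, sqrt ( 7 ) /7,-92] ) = [ - 92,  -  61.25, - 48,-36*sqrt(19) /19,  sqrt(7 ) /7,sqrt(3 ) /3,pi, sqrt( 10),16*sqrt( 17)/17,4,  sqrt( 19 ), 13,46,  46,61,81,83*sqrt( 15) ]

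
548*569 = 311812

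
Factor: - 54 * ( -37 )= 2^1 *3^3*37^1 = 1998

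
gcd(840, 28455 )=105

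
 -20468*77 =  - 1576036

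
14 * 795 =11130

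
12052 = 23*524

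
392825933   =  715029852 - 322203919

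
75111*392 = 29443512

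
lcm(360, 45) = 360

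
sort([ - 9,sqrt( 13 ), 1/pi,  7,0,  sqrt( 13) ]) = [  -  9,0,1/pi, sqrt( 13) , sqrt( 13) , 7]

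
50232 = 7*7176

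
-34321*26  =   - 892346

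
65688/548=16422/137=119.87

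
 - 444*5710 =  - 2535240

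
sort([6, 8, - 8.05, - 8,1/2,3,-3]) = [ - 8.05, - 8, - 3  ,  1/2,3,  6,8 ] 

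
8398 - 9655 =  - 1257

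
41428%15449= 10530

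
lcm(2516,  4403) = 17612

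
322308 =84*3837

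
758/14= 54+1/7 = 54.14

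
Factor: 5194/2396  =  2597/1198=2^( - 1)*7^2*53^1*599^( - 1)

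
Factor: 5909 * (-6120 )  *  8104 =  - 2^6*3^2 * 5^1*17^1 *19^1 * 311^1*1013^1 = - 293065600320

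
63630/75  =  4242/5 = 848.40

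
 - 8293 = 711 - 9004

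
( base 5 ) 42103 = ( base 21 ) 666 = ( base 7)11046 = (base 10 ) 2778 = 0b101011011010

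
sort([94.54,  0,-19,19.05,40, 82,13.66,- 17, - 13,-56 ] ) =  [ - 56, - 19,- 17,  -  13,0, 13.66,19.05,40,82,94.54]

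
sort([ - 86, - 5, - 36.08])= [ - 86, - 36.08, - 5] 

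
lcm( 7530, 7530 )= 7530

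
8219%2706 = 101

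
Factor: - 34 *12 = -2^3 *3^1*17^1=-  408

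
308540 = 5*61708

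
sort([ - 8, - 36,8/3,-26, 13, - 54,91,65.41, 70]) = [ - 54, - 36, - 26, - 8,8/3,13,65.41, 70,91]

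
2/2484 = 1/1242 = 0.00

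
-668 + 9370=8702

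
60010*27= 1620270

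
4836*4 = 19344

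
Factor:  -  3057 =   -  3^1*1019^1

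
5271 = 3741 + 1530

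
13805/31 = 13805/31  =  445.32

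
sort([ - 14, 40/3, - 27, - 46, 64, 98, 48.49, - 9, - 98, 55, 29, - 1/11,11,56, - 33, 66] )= [ - 98, - 46, - 33,-27, -14 , - 9, - 1/11,11,40/3,29, 48.49,55,56, 64, 66, 98] 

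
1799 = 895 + 904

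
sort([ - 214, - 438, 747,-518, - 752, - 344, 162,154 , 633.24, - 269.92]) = [ - 752,-518, -438, - 344, - 269.92, -214, 154, 162, 633.24, 747]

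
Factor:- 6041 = -7^1*863^1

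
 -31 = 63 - 94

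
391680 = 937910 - 546230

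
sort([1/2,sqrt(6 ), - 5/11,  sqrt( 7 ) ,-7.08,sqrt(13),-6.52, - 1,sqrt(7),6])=[ - 7.08, - 6.52 , - 1,  -  5/11,1/2,sqrt( 6 ),sqrt (7), sqrt( 7 ),sqrt( 13),6]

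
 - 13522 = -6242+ - 7280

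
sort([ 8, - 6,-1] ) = [ - 6, - 1,8]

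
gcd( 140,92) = 4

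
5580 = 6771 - 1191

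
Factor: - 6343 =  - 6343^1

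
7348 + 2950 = 10298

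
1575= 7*225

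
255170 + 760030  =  1015200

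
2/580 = 1/290= 0.00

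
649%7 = 5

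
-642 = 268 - 910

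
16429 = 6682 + 9747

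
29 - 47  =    -  18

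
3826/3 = 3826/3 = 1275.33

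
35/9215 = 7/1843 = 0.00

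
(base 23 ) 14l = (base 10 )642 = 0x282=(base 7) 1605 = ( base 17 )23D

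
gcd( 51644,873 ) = 1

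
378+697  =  1075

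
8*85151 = 681208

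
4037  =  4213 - 176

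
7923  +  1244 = 9167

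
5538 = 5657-119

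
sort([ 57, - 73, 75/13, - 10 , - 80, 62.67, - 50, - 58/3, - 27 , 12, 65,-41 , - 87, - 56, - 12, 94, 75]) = [ - 87, -80, - 73,- 56, - 50, - 41,-27, - 58/3, - 12, - 10, 75/13, 12,57,62.67, 65, 75, 94]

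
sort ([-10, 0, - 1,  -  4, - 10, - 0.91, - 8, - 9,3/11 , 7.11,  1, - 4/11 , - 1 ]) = [-10,-10, - 9, - 8,- 4, - 1, - 1,-0.91 ,  -  4/11,0,  3/11, 1,  7.11]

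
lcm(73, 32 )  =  2336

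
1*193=193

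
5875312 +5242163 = 11117475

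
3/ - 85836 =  - 1 + 28611/28612 = - 0.00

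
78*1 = 78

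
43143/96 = 449+13/32 = 449.41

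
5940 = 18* 330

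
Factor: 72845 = 5^1 * 17^1 * 857^1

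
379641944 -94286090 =285355854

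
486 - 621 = - 135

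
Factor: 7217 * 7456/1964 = 2^3 *7^1*233^1*491^( - 1 )*1031^1 = 13452488/491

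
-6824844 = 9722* (-702 ) 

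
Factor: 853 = 853^1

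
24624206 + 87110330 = 111734536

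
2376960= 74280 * 32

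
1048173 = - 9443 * (-111)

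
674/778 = 337/389 = 0.87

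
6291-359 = 5932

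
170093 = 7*24299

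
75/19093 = 75/19093=0.00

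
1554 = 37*42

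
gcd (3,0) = 3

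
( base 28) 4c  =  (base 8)174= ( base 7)235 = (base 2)1111100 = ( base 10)124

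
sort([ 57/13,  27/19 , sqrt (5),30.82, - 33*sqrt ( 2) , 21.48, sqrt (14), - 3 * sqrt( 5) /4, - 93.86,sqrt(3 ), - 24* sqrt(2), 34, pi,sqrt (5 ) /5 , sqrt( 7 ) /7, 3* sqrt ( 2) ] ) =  [ - 93.86, - 33*sqrt ( 2), - 24*sqrt( 2 ), - 3*sqrt(5 )/4, sqrt( 7)/7, sqrt(5) /5,  27/19 , sqrt( 3),  sqrt( 5),pi, sqrt ( 14 ), 3*sqrt(2 ), 57/13, 21.48,30.82,34 ] 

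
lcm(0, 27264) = 0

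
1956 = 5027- 3071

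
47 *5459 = 256573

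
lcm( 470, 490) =23030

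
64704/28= 2310 + 6/7=2310.86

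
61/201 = 61/201 = 0.30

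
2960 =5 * 592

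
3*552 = 1656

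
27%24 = 3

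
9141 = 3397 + 5744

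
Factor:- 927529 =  - 927529^1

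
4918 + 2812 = 7730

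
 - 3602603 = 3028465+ - 6631068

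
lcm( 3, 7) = 21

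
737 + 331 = 1068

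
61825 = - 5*( - 12365)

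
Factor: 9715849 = 11^1*13^1*67943^1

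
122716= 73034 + 49682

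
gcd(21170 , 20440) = 730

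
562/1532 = 281/766=0.37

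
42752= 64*668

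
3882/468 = 8 + 23/78 = 8.29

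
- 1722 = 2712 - 4434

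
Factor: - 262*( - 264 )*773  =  53466864 = 2^4*3^1 * 11^1*131^1*773^1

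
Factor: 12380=2^2*5^1*619^1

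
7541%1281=1136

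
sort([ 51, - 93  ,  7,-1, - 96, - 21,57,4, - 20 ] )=[ - 96,-93,-21,  -  20, - 1,4, 7,51,57]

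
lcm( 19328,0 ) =0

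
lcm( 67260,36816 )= 3497520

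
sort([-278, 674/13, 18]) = [ - 278, 18,674/13]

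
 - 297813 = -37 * 8049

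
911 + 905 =1816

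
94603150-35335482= 59267668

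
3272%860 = 692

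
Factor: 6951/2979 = 3^(-1)*7^1 =7/3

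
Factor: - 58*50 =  - 2^2*5^2*29^1 = - 2900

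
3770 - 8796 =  - 5026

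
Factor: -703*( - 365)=5^1*19^1 * 37^1*73^1 = 256595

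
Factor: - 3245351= - 17^1*349^1*547^1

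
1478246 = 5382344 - 3904098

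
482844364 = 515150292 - 32305928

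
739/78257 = 739/78257 = 0.01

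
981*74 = 72594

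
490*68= 33320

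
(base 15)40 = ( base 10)60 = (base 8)74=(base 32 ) 1S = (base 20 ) 30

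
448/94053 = 448/94053 = 0.00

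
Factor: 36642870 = 2^1 * 3^2*5^1*11^1* 37013^1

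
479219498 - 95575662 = 383643836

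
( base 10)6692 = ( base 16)1A24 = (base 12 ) 3A58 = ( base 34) 5qs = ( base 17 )162B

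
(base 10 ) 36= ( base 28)18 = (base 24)1c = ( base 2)100100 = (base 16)24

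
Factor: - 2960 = - 2^4*5^1*37^1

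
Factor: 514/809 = 2^1 * 257^1*809^( - 1 ) 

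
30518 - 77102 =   -  46584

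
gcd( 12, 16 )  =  4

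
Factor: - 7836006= - 2^1*3^1*1306001^1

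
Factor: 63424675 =5^2*739^1*3433^1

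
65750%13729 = 10834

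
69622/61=1141 + 21/61= 1141.34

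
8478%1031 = 230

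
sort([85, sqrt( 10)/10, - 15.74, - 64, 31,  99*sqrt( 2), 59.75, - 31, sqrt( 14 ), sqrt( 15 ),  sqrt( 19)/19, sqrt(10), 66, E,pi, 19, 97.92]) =[ - 64, - 31,  -  15.74, sqrt(19 ) /19 , sqrt( 10) /10,  E, pi, sqrt(10), sqrt( 14), sqrt ( 15),19, 31,59.75, 66, 85,97.92,99  *sqrt(2)]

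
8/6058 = 4/3029 = 0.00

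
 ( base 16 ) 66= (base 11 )93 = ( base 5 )402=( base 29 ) 3f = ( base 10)102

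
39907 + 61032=100939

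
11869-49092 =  - 37223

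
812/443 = 1 + 369/443 = 1.83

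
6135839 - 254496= 5881343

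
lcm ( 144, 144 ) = 144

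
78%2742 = 78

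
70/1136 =35/568 = 0.06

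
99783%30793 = 7404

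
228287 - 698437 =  - 470150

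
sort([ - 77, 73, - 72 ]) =[ - 77, - 72,73 ] 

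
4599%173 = 101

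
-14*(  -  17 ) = 238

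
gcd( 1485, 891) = 297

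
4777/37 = 129 + 4/37 = 129.11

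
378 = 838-460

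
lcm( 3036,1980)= 45540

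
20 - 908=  - 888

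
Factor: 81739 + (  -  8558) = 73181^1 = 73181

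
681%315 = 51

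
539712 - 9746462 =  - 9206750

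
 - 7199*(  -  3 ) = 21597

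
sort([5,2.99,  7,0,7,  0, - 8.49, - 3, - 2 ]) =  [ - 8.49,  -  3,-2,0,0, 2.99, 5, 7, 7 ]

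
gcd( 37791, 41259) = 51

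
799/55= 14+29/55= 14.53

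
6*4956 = 29736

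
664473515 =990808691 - 326335176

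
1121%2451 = 1121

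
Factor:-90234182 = -2^1*45117091^1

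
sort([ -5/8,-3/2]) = [ - 3/2 ,  -  5/8] 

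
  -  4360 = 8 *( - 545) 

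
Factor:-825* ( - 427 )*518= 2^1  *  3^1*5^2 * 7^2 * 11^1*37^1*61^1 = 182478450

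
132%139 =132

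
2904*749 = 2175096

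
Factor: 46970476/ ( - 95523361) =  - 2^2*7^1*29^ (-1 )*71^1*397^( - 1 ) * 8297^(-1)*23627^1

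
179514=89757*2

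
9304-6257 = 3047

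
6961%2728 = 1505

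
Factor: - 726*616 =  - 2^4 * 3^1*7^1*11^3 = -  447216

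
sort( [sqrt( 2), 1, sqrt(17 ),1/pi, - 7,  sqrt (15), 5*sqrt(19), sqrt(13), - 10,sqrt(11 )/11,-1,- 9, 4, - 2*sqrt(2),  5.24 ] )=[ - 10,-9,-7, - 2*sqrt(2),- 1, sqrt( 11 ) /11, 1/pi,1, sqrt ( 2), sqrt(13), sqrt(15 ), 4, sqrt(17), 5.24, 5 * sqrt( 19) ] 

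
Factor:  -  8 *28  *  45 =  -2^5*3^2*5^1*7^1=- 10080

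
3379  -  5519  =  -2140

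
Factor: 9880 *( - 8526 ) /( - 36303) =28078960/12101=2^4 *5^1*7^2*13^1*19^1*29^1 *12101^( - 1 ) 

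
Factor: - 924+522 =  - 2^1*3^1*67^1 = -402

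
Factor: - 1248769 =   -  17^2*29^1  *149^1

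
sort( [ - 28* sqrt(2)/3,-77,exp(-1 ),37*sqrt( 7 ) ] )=[ - 77,  -  28*  sqrt( 2)/3,exp ( - 1),37*sqrt( 7 ) ]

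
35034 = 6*5839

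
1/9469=1/9469 = 0.00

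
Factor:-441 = - 3^2*7^2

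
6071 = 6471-400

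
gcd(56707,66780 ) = 7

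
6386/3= 2128  +  2/3 = 2128.67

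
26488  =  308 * 86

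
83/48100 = 83/48100 = 0.00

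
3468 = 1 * 3468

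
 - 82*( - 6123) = 502086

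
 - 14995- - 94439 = 79444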